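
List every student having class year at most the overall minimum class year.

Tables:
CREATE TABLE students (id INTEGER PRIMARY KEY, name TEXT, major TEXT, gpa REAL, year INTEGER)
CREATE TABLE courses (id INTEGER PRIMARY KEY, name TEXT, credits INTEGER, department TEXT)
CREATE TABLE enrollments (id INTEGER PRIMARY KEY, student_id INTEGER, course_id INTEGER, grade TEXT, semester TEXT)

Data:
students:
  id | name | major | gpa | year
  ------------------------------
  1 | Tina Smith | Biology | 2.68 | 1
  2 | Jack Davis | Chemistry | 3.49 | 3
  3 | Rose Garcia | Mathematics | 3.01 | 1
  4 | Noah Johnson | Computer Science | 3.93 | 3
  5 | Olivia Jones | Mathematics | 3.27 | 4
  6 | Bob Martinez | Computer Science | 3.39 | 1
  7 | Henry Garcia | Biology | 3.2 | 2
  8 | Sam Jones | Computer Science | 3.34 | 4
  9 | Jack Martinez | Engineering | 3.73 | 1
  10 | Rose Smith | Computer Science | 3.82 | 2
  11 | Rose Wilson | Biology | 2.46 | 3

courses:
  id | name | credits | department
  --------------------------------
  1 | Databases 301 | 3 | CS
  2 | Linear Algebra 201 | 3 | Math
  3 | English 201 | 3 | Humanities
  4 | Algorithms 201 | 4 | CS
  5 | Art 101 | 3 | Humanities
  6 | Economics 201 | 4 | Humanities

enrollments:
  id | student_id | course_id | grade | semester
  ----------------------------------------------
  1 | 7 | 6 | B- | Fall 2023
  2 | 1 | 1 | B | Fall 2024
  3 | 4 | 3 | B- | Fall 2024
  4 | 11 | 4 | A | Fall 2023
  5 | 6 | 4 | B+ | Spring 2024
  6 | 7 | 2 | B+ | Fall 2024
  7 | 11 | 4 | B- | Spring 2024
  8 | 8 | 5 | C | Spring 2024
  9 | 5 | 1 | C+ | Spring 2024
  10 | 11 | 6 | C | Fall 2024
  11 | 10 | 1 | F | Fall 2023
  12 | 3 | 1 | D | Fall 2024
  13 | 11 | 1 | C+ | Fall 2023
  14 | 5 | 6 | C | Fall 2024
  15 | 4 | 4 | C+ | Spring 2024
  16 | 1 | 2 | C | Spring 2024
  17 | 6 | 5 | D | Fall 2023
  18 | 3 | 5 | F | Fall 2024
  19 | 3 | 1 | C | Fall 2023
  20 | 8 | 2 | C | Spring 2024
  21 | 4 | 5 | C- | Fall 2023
SELECT name, year FROM students WHERE year <= (SELECT MIN(year) FROM students)

Execution result:
name | year
Tina Smith | 1
Rose Garcia | 1
Bob Martinez | 1
Jack Martinez | 1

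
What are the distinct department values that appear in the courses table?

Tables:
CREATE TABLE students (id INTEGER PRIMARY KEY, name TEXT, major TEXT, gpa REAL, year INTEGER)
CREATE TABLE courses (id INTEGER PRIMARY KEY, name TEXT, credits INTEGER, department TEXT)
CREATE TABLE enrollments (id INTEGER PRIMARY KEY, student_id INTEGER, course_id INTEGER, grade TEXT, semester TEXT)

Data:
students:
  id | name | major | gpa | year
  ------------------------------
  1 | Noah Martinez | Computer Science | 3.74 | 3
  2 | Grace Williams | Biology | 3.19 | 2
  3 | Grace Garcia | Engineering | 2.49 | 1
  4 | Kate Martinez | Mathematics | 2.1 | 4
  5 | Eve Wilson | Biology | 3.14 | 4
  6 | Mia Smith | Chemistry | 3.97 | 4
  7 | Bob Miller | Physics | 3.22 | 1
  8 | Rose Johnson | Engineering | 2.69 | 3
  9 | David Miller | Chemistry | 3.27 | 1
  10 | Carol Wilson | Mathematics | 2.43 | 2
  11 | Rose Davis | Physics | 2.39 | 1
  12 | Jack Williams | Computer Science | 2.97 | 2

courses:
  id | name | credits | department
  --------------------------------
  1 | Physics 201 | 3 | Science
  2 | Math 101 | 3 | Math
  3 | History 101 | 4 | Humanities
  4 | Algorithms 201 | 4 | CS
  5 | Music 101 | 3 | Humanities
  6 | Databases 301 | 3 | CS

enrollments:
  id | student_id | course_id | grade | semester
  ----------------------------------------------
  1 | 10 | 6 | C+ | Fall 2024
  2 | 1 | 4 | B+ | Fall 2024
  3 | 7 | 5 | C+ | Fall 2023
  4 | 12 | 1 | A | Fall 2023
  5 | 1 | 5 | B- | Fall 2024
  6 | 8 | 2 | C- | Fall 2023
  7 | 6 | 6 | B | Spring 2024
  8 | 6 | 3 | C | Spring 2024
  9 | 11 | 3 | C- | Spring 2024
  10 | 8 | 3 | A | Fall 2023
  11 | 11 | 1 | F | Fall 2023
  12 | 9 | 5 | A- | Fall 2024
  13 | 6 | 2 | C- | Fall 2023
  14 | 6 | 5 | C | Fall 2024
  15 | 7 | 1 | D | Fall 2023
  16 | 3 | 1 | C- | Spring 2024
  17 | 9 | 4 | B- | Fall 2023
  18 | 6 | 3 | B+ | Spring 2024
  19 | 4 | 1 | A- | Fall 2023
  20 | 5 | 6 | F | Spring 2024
SELECT DISTINCT department FROM courses

Execution result:
department
Science
Math
Humanities
CS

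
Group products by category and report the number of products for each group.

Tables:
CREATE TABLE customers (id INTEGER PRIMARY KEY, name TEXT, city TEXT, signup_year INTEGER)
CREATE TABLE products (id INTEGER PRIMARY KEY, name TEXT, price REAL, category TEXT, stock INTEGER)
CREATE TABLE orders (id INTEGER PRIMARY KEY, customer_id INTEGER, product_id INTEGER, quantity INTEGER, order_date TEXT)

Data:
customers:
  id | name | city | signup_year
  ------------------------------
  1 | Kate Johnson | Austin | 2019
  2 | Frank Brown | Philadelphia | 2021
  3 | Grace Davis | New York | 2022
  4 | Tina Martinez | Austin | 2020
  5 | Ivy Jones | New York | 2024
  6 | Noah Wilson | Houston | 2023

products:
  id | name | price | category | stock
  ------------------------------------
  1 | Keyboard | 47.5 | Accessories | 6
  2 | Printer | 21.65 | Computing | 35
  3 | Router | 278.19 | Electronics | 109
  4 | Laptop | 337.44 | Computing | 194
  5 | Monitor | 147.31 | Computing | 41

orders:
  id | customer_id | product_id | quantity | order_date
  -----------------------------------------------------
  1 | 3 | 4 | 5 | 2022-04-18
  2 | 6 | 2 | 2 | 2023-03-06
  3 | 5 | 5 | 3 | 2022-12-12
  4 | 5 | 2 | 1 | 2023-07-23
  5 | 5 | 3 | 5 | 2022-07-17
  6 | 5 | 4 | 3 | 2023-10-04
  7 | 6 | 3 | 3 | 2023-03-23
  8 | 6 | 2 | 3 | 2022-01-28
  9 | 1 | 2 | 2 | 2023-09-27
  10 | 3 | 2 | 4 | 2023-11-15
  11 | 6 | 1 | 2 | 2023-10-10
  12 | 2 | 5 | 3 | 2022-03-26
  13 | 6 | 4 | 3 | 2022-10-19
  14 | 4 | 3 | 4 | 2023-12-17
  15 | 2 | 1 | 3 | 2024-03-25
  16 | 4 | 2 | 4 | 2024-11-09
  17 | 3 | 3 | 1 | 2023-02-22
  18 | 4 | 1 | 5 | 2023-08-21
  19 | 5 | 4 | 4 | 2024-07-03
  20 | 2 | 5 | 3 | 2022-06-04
SELECT category, COUNT(*) AS n FROM products GROUP BY category

Execution result:
category | n
Accessories | 1
Computing | 3
Electronics | 1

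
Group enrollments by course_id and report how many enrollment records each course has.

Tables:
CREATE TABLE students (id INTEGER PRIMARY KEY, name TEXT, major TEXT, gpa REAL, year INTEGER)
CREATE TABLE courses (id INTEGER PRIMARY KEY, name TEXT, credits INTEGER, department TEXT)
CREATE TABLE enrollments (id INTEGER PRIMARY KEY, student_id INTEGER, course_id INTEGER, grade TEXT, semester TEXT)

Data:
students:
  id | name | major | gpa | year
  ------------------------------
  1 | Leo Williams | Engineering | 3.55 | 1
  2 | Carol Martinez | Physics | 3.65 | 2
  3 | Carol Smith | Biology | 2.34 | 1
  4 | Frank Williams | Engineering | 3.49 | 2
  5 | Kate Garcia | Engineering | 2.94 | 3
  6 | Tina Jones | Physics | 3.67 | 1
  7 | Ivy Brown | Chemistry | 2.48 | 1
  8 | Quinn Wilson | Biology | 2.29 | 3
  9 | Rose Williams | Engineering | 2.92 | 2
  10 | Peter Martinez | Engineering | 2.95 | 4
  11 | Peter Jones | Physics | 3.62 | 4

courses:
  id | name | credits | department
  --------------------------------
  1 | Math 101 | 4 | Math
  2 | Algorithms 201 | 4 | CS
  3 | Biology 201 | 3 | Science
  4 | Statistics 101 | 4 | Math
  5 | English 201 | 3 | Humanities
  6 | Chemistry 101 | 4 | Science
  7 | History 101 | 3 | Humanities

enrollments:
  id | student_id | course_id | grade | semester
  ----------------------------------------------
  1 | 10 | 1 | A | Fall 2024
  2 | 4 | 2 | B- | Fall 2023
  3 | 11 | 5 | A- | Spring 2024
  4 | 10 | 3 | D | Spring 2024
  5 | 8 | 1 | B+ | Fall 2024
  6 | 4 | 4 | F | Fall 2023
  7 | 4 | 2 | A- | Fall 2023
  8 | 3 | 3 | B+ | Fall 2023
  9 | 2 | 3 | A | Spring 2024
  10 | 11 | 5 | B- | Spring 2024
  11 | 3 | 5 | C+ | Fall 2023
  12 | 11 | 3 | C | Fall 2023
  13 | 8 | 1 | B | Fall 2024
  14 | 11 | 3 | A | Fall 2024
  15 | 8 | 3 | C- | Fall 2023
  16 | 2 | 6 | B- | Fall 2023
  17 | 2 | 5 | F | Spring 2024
SELECT course_id, COUNT(*) AS enrollment_count FROM enrollments GROUP BY course_id

Execution result:
course_id | enrollment_count
1 | 3
2 | 2
3 | 6
4 | 1
5 | 4
6 | 1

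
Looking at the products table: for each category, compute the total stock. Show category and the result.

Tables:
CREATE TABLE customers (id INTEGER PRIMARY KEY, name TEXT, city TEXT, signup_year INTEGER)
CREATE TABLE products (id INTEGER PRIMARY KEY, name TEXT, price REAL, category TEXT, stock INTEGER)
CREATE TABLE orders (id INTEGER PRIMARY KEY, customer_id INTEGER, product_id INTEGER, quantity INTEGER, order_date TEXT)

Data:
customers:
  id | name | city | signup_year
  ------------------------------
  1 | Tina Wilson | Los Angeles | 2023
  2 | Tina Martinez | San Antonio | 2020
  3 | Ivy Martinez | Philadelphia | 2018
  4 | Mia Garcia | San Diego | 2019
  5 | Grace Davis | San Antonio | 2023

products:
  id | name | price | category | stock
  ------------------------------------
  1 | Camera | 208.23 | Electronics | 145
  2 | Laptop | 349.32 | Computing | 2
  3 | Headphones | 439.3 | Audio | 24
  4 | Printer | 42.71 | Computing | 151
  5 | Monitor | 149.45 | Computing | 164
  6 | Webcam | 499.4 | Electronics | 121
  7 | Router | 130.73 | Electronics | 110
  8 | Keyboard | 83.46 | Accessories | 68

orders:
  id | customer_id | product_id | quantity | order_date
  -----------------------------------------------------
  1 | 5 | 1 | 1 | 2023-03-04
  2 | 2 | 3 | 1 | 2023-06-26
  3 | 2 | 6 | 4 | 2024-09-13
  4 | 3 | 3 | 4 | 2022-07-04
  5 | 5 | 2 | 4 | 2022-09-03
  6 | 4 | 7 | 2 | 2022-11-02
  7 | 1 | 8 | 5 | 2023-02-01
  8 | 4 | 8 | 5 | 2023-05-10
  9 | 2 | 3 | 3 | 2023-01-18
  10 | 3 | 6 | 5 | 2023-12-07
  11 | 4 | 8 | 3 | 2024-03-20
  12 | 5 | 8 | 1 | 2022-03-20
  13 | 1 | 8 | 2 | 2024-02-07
SELECT category, SUM(stock) AS sum_stock FROM products GROUP BY category

Execution result:
category | sum_stock
Accessories | 68
Audio | 24
Computing | 317
Electronics | 376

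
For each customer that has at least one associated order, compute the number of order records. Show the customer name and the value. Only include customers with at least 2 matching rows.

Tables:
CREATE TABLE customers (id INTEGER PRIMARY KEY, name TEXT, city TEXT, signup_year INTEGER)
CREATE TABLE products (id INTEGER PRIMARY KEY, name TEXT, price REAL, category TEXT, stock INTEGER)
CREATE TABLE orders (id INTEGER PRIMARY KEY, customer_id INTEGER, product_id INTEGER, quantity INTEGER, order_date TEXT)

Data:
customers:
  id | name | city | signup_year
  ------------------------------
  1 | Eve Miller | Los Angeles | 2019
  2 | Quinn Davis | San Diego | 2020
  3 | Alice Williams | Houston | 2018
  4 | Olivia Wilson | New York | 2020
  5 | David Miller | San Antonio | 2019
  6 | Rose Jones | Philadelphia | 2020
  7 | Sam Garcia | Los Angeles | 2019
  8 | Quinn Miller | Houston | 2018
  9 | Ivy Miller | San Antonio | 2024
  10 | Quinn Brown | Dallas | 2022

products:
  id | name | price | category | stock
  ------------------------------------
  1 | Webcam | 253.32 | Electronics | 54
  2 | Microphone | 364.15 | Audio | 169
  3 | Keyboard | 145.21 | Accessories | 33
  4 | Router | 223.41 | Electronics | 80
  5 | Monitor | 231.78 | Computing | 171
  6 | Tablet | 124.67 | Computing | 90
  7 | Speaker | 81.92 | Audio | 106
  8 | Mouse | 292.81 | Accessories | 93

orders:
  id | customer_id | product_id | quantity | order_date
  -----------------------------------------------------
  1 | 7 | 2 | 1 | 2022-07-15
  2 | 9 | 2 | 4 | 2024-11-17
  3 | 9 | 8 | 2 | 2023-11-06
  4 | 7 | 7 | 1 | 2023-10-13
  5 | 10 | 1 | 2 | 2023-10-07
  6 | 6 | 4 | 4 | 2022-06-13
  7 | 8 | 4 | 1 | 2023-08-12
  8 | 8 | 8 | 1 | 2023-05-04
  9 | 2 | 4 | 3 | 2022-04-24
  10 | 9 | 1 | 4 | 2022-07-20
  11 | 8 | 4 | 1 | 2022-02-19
SELECT p.name, COUNT(*) AS n FROM orders c JOIN customers p ON c.customer_id = p.id GROUP BY p.id, p.name HAVING COUNT(*) >= 2

Execution result:
name | n
Sam Garcia | 2
Quinn Miller | 3
Ivy Miller | 3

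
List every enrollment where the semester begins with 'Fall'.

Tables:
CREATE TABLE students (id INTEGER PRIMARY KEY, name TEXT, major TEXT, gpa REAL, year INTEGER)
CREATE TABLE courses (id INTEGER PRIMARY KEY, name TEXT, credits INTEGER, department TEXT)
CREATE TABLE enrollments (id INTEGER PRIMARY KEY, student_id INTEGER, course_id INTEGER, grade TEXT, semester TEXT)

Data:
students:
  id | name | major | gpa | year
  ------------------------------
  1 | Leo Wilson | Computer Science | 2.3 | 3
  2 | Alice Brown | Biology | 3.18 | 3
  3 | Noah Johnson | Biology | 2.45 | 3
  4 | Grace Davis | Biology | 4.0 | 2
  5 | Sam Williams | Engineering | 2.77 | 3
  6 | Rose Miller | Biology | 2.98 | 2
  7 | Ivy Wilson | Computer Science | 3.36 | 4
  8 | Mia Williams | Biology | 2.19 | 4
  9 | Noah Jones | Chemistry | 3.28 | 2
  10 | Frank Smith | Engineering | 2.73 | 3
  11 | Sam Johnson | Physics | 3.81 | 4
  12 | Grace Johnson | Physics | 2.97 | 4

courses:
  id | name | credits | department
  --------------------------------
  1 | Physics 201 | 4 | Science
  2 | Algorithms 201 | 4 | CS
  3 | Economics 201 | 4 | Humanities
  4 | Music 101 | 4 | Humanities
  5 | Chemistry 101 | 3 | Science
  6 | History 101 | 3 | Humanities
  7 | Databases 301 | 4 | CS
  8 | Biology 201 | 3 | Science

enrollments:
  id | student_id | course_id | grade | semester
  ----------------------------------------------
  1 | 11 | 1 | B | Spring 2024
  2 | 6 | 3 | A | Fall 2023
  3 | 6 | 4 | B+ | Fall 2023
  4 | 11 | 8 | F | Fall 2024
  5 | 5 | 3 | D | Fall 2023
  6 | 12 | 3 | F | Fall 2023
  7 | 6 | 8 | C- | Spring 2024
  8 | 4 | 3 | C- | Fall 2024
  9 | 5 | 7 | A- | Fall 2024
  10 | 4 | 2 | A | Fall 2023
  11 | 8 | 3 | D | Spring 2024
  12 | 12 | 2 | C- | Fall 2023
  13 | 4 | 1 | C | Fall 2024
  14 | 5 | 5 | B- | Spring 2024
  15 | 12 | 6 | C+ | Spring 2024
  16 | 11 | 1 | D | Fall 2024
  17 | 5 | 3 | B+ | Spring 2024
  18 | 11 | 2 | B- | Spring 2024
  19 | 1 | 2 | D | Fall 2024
SELECT id, semester FROM enrollments WHERE semester LIKE 'Fall%'

Execution result:
id | semester
2 | Fall 2023
3 | Fall 2023
4 | Fall 2024
5 | Fall 2023
6 | Fall 2023
8 | Fall 2024
9 | Fall 2024
10 | Fall 2023
12 | Fall 2023
13 | Fall 2024
16 | Fall 2024
19 | Fall 2024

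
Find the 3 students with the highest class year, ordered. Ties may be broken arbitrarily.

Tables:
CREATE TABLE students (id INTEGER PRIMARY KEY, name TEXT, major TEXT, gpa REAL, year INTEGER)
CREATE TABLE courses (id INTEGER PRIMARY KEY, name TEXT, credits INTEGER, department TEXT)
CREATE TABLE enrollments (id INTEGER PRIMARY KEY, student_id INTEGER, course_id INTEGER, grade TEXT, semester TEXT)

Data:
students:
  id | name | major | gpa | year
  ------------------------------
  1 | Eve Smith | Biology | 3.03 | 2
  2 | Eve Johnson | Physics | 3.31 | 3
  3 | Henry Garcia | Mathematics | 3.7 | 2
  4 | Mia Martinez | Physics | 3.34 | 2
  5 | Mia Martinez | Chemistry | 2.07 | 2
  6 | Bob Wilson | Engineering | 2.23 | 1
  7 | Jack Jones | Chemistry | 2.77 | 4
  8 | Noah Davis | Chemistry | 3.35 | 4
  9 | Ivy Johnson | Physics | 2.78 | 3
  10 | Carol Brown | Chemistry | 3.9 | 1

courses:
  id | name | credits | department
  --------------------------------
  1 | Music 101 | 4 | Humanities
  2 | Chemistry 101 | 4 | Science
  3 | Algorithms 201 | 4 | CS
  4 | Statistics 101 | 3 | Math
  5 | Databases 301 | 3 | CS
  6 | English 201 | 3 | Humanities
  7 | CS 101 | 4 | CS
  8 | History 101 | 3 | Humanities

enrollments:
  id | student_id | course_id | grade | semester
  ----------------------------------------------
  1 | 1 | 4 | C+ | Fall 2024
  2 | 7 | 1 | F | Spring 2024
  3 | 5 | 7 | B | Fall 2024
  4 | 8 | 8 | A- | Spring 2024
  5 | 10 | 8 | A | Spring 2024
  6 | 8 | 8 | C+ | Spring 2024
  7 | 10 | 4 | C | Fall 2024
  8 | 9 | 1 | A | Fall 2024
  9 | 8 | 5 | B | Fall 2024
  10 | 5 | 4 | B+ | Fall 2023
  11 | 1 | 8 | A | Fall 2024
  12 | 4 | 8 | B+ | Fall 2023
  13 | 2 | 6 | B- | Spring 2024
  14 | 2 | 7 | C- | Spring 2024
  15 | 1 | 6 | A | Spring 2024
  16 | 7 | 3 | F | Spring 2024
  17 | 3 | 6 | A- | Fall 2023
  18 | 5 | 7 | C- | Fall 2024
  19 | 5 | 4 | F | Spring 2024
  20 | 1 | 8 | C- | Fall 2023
SELECT name, year FROM students ORDER BY year DESC LIMIT 3

Execution result:
name | year
Jack Jones | 4
Noah Davis | 4
Eve Johnson | 3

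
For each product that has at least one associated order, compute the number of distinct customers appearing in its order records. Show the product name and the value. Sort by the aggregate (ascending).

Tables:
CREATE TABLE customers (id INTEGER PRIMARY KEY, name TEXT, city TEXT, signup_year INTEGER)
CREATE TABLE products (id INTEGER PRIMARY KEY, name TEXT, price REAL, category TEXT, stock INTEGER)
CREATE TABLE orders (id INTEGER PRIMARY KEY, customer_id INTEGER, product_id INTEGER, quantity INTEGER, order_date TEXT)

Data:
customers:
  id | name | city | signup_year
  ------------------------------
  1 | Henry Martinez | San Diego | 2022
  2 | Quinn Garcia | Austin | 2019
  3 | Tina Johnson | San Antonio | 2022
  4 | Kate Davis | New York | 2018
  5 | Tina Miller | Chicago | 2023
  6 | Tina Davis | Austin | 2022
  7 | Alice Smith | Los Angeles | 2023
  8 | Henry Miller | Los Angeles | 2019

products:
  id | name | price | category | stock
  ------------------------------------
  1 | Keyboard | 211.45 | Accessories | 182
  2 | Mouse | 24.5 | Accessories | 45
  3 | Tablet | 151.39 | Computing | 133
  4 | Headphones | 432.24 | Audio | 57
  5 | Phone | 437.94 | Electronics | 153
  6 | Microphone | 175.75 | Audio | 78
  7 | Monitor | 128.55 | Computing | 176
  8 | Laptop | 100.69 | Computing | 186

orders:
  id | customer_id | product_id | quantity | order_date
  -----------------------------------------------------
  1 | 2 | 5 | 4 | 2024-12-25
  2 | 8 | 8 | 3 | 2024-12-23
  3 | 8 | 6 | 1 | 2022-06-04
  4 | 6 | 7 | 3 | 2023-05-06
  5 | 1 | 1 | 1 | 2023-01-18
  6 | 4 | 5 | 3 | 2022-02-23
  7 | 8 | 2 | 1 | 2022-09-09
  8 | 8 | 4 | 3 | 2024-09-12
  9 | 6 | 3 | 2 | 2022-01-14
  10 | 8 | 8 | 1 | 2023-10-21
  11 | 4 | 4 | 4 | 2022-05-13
SELECT p.name, COUNT(DISTINCT c.customer_id) AS distinct_customer_count FROM orders c JOIN products p ON c.product_id = p.id GROUP BY p.id, p.name ORDER BY distinct_customer_count ASC

Execution result:
name | distinct_customer_count
Keyboard | 1
Mouse | 1
Tablet | 1
Microphone | 1
Monitor | 1
Laptop | 1
Headphones | 2
Phone | 2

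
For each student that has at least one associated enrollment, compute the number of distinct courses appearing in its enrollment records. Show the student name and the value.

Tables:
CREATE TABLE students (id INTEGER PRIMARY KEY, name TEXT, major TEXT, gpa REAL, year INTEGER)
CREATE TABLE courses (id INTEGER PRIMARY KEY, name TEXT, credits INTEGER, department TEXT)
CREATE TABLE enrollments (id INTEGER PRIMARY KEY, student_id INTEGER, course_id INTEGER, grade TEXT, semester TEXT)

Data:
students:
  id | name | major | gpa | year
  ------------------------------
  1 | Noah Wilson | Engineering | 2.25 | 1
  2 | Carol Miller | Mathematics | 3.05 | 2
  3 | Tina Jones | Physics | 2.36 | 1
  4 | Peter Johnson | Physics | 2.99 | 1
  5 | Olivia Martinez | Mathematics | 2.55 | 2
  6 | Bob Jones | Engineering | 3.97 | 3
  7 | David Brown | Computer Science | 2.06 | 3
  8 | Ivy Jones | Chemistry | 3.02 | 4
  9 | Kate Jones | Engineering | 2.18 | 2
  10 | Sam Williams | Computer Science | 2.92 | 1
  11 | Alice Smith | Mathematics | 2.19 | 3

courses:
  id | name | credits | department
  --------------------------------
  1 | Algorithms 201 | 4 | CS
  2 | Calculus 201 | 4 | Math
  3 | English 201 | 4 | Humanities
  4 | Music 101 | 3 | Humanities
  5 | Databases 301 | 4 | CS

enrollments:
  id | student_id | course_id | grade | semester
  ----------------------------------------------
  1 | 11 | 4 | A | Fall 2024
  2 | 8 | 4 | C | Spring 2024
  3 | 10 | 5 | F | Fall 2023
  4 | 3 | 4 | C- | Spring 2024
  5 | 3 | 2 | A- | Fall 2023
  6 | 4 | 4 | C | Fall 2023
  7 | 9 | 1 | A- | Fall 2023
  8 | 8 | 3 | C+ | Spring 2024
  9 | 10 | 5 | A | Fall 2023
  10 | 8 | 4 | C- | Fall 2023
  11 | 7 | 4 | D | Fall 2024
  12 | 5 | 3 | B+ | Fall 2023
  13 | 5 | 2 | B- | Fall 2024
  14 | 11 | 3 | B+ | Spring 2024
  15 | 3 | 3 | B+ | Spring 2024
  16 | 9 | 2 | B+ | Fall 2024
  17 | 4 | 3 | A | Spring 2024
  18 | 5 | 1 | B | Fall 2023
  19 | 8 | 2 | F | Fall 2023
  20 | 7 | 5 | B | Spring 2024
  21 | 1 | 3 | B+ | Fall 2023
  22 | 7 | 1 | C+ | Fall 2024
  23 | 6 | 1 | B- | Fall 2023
SELECT p.name, COUNT(DISTINCT c.course_id) AS distinct_course_count FROM enrollments c JOIN students p ON c.student_id = p.id GROUP BY p.id, p.name

Execution result:
name | distinct_course_count
Noah Wilson | 1
Tina Jones | 3
Peter Johnson | 2
Olivia Martinez | 3
Bob Jones | 1
David Brown | 3
Ivy Jones | 3
Kate Jones | 2
Sam Williams | 1
Alice Smith | 2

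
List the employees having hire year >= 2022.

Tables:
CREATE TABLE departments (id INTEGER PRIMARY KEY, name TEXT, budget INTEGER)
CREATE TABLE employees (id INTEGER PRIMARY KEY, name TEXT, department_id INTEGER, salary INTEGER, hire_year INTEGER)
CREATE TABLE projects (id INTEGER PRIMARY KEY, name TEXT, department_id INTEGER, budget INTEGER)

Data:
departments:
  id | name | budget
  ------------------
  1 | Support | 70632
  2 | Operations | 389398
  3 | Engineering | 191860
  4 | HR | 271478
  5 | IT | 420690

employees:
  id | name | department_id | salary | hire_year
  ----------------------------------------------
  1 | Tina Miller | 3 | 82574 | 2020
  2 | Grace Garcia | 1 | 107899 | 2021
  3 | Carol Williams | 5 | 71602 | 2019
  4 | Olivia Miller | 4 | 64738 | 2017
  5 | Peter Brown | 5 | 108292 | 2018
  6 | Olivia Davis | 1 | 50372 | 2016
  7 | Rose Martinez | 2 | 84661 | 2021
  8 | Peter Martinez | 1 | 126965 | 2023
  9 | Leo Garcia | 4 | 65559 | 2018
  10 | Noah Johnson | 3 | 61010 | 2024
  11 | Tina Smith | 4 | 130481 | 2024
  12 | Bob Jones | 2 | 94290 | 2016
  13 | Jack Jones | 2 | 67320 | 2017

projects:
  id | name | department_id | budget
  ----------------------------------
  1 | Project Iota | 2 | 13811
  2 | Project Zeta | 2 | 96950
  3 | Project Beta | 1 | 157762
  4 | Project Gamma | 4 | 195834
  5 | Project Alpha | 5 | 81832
SELECT name, hire_year FROM employees WHERE hire_year >= 2022

Execution result:
name | hire_year
Peter Martinez | 2023
Noah Johnson | 2024
Tina Smith | 2024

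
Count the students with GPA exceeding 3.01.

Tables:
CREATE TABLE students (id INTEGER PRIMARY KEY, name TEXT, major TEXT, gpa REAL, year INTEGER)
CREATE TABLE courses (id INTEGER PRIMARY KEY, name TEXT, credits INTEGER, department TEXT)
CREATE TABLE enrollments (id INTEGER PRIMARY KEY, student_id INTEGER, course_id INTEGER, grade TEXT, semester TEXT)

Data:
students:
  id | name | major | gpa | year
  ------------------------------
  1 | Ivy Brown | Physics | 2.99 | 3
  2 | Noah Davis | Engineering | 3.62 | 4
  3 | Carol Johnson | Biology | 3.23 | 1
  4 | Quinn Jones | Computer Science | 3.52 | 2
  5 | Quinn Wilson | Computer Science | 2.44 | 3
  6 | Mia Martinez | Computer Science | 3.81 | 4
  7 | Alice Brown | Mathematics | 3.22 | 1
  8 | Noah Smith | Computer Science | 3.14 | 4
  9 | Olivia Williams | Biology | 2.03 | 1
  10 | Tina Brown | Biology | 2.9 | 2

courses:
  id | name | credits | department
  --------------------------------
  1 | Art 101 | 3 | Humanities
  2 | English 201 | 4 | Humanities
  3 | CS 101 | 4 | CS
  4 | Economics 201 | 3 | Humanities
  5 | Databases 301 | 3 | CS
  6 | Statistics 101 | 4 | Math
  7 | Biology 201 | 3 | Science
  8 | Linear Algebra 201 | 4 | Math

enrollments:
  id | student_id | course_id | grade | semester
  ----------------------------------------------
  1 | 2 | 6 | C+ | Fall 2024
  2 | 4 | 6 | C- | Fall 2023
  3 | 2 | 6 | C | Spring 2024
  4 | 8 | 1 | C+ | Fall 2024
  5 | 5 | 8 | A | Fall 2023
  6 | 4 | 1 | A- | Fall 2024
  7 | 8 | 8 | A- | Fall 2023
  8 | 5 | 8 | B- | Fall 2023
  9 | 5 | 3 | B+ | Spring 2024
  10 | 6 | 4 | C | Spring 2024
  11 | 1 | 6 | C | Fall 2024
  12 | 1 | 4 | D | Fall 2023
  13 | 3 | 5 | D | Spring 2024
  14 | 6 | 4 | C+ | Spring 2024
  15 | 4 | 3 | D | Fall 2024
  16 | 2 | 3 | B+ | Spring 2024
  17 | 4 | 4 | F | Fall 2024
SELECT COUNT(*) FROM students WHERE gpa > 3.01

Execution result:
6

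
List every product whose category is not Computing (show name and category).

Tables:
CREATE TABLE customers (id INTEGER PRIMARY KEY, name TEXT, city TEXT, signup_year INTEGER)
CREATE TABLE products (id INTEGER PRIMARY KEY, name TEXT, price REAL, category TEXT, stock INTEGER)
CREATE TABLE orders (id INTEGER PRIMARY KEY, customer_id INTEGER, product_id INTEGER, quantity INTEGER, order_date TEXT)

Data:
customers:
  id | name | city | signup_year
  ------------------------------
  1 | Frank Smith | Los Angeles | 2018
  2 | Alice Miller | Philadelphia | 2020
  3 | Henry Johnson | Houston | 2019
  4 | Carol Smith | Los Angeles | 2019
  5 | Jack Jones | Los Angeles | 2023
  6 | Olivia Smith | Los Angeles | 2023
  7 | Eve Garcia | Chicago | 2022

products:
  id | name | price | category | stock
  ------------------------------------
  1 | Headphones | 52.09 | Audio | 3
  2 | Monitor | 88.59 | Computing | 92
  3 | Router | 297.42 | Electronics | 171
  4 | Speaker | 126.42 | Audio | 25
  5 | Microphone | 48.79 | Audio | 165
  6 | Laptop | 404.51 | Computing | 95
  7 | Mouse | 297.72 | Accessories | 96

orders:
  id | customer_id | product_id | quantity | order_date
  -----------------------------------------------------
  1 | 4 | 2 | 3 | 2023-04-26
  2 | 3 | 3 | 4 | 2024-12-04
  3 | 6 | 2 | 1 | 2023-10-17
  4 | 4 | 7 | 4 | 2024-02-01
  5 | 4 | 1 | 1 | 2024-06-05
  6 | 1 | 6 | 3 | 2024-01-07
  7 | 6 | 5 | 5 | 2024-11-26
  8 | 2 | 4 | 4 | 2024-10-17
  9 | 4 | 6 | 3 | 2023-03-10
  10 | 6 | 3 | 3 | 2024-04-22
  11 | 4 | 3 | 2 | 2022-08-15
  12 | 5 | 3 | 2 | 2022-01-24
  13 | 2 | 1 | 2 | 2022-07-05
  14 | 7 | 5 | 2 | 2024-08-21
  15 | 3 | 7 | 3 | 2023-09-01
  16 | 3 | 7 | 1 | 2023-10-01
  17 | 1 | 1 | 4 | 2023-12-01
SELECT name, category FROM products WHERE category <> 'Computing'

Execution result:
name | category
Headphones | Audio
Router | Electronics
Speaker | Audio
Microphone | Audio
Mouse | Accessories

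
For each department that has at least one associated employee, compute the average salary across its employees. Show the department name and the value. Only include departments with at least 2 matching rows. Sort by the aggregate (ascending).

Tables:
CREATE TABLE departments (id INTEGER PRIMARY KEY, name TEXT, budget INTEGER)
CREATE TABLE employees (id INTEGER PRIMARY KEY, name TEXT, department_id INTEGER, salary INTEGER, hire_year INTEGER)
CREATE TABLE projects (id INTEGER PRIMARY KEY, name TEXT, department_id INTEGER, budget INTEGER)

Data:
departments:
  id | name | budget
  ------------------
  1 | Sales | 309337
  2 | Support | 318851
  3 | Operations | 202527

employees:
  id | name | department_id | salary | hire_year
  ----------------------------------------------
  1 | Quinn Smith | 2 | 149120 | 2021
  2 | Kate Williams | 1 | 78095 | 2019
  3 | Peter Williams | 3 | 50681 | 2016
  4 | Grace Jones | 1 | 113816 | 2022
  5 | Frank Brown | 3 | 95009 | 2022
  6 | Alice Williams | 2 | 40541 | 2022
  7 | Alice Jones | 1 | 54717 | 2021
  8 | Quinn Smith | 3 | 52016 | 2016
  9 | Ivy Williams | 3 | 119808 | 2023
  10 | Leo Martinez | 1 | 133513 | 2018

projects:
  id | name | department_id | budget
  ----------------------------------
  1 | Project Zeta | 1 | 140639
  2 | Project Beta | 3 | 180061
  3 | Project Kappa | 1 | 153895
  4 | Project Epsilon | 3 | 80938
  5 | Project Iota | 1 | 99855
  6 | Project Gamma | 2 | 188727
SELECT p.name, AVG(c.salary) AS avg_salary FROM employees c JOIN departments p ON c.department_id = p.id GROUP BY p.id, p.name HAVING COUNT(*) >= 2 ORDER BY avg_salary ASC

Execution result:
name | avg_salary
Operations | 79378.50
Support | 94830.50
Sales | 95035.25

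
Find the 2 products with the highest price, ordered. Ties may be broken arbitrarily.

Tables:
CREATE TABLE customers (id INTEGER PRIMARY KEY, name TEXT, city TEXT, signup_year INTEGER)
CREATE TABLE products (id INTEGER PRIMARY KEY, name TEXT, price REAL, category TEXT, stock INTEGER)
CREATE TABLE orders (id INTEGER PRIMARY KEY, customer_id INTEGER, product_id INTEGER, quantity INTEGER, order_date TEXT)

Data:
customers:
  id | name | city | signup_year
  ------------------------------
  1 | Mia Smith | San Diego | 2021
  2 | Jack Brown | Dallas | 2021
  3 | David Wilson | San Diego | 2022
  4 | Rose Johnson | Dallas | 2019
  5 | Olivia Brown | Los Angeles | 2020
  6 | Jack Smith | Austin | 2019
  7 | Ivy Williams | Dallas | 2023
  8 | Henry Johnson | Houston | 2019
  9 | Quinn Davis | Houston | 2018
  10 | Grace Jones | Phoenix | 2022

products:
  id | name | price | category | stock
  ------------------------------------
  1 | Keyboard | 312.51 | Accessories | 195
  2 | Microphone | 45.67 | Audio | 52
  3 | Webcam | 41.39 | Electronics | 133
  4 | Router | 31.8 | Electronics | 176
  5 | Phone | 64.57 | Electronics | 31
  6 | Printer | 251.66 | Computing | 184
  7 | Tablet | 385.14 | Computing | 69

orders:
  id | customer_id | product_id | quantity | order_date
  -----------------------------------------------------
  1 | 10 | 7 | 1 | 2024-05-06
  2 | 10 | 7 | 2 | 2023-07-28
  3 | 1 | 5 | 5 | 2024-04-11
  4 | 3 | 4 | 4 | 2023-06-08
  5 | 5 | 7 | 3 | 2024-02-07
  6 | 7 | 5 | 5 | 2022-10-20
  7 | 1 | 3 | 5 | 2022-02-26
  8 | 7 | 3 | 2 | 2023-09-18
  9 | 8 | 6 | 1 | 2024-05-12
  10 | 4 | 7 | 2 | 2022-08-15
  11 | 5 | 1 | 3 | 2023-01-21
SELECT name, price FROM products ORDER BY price DESC LIMIT 2

Execution result:
name | price
Tablet | 385.14
Keyboard | 312.51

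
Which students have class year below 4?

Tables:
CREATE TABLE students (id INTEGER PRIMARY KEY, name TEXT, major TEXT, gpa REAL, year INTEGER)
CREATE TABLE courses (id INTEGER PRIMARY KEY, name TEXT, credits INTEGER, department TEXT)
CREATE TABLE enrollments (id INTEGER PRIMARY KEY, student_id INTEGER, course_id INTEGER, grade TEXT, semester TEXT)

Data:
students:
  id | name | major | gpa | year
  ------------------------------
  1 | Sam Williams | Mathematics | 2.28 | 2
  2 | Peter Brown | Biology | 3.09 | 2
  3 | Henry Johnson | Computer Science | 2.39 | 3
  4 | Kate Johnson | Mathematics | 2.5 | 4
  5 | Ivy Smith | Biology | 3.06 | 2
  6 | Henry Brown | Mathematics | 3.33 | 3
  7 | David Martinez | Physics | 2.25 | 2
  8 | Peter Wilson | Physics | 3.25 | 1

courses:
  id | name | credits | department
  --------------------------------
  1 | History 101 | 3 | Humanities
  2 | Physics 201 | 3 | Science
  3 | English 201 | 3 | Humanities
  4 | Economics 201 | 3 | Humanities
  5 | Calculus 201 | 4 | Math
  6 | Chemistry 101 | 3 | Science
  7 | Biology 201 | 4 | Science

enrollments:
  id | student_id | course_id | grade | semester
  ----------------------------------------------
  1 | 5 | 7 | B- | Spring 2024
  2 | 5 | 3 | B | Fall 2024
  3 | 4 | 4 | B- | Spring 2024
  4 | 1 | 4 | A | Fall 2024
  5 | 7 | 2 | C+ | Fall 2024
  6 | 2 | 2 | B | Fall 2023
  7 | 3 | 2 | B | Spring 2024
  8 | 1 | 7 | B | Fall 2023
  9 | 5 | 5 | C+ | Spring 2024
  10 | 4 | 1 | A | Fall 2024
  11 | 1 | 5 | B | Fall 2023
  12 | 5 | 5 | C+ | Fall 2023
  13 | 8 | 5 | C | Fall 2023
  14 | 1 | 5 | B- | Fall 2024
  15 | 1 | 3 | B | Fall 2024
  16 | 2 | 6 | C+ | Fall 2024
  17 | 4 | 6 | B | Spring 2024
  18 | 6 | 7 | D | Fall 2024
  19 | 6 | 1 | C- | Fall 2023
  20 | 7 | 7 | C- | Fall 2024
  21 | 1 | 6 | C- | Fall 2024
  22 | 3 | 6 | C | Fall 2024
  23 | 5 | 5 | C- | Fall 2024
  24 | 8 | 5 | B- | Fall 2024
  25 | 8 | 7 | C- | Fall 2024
SELECT name, year FROM students WHERE year < 4

Execution result:
name | year
Sam Williams | 2
Peter Brown | 2
Henry Johnson | 3
Ivy Smith | 2
Henry Brown | 3
David Martinez | 2
Peter Wilson | 1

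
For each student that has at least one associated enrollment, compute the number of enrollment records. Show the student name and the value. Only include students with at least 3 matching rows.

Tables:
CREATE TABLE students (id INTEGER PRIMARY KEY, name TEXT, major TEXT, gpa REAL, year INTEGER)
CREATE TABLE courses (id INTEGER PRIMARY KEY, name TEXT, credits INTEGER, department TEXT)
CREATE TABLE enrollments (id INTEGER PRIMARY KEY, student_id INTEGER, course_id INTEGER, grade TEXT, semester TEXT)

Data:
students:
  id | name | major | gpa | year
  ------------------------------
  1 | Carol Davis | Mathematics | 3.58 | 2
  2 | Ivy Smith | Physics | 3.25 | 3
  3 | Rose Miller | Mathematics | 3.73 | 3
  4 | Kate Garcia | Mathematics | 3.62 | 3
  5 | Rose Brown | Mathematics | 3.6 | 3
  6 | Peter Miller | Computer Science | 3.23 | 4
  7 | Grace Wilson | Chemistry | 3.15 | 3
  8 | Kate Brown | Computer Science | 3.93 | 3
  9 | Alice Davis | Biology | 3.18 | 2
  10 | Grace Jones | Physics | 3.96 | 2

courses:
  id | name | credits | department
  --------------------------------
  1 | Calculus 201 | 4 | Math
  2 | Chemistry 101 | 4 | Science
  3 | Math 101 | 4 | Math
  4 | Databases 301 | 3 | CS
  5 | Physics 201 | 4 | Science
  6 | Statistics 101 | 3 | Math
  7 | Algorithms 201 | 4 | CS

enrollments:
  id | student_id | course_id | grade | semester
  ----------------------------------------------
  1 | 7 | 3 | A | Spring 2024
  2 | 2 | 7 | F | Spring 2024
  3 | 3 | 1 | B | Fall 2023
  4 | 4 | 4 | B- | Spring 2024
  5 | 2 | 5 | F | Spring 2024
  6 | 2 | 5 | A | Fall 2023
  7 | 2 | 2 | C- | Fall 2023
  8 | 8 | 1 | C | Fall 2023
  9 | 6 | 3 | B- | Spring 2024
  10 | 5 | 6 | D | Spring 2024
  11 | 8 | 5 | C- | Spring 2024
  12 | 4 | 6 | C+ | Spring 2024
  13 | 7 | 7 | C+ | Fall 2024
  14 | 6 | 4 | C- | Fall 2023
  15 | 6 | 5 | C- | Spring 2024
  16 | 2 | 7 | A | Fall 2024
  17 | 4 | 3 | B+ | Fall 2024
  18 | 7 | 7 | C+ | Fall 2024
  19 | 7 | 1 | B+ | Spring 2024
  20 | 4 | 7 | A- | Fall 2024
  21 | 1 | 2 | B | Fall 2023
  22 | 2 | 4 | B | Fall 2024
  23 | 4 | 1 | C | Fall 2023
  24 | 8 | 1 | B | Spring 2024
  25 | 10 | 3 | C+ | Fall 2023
SELECT p.name, COUNT(*) AS n FROM enrollments c JOIN students p ON c.student_id = p.id GROUP BY p.id, p.name HAVING COUNT(*) >= 3

Execution result:
name | n
Ivy Smith | 6
Kate Garcia | 5
Peter Miller | 3
Grace Wilson | 4
Kate Brown | 3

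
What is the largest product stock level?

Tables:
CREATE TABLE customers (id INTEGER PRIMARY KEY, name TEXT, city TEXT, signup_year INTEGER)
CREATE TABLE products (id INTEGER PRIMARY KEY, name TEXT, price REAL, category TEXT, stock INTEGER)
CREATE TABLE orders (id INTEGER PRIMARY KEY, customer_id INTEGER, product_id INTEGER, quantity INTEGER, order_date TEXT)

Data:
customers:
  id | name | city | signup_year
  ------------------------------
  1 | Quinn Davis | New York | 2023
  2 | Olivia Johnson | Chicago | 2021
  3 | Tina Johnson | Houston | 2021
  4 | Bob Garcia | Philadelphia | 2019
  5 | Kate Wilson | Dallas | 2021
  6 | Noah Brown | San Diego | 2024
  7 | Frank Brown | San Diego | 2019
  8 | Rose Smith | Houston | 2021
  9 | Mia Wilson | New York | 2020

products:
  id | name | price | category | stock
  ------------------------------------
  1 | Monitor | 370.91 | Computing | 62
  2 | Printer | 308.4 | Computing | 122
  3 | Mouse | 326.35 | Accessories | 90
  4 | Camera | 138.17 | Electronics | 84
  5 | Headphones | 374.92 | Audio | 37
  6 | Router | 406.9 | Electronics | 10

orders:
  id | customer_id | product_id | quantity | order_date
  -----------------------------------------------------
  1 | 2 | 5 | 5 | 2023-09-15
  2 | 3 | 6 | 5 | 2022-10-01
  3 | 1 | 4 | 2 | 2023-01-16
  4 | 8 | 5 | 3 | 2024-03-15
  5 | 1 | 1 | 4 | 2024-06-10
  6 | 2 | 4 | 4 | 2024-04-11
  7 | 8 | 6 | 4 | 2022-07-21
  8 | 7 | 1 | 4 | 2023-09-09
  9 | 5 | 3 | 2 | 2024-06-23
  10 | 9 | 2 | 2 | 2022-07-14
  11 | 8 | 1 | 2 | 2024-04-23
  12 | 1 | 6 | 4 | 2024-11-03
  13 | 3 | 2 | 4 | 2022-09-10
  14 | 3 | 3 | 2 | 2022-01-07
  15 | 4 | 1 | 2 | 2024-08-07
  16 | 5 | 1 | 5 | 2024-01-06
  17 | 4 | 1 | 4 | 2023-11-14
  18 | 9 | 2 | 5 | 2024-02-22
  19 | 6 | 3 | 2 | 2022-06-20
SELECT MAX(stock) FROM products

Execution result:
122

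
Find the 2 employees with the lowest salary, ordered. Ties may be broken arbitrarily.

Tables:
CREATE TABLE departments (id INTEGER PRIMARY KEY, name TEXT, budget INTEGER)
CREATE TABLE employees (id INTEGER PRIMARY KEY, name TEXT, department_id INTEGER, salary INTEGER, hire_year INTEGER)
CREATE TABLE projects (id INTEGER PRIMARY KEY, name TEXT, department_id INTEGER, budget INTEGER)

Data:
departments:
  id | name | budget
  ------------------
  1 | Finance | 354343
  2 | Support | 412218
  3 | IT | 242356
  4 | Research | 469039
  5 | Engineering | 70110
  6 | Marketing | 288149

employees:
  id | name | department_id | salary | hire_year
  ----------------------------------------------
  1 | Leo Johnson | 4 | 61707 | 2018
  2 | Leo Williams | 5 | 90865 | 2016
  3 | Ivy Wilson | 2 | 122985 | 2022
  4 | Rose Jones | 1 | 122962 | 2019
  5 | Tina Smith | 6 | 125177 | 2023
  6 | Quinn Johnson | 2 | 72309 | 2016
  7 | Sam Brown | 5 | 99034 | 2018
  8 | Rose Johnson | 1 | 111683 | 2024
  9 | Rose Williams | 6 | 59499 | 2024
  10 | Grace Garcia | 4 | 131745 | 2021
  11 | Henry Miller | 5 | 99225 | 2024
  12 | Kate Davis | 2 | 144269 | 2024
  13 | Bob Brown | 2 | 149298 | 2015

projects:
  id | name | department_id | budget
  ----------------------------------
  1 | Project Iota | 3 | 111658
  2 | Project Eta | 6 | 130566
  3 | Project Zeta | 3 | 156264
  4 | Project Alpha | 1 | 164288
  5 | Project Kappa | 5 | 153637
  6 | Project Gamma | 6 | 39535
SELECT name, salary FROM employees ORDER BY salary ASC LIMIT 2

Execution result:
name | salary
Rose Williams | 59499
Leo Johnson | 61707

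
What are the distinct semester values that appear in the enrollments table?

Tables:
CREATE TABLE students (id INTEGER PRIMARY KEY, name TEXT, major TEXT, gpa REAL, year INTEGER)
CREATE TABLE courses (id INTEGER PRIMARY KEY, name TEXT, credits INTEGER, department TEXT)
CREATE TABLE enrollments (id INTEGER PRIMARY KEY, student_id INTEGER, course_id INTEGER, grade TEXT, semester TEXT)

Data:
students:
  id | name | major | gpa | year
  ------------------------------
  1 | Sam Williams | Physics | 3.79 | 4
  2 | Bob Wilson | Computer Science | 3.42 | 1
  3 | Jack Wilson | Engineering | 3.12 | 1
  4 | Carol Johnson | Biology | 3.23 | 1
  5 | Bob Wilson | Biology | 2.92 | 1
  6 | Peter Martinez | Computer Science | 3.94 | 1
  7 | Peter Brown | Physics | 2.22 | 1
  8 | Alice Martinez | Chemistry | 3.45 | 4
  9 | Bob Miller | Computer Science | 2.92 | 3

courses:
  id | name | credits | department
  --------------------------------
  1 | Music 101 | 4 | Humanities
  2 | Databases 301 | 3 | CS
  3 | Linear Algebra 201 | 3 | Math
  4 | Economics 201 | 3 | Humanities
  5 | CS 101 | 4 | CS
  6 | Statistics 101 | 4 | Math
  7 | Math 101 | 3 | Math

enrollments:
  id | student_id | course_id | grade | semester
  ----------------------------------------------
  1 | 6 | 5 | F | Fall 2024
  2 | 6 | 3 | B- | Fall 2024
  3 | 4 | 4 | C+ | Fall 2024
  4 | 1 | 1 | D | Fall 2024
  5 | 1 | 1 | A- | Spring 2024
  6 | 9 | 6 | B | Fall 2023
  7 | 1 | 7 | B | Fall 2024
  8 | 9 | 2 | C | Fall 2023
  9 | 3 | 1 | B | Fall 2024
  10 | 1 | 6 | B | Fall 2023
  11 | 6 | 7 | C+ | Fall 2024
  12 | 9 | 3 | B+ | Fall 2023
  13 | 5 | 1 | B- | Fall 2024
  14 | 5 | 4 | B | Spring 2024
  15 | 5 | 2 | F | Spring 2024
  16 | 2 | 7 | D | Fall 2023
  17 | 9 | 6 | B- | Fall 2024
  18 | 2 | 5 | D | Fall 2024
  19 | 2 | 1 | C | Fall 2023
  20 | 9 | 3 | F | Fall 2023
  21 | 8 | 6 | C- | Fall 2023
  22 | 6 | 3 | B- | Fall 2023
SELECT DISTINCT semester FROM enrollments

Execution result:
semester
Fall 2024
Spring 2024
Fall 2023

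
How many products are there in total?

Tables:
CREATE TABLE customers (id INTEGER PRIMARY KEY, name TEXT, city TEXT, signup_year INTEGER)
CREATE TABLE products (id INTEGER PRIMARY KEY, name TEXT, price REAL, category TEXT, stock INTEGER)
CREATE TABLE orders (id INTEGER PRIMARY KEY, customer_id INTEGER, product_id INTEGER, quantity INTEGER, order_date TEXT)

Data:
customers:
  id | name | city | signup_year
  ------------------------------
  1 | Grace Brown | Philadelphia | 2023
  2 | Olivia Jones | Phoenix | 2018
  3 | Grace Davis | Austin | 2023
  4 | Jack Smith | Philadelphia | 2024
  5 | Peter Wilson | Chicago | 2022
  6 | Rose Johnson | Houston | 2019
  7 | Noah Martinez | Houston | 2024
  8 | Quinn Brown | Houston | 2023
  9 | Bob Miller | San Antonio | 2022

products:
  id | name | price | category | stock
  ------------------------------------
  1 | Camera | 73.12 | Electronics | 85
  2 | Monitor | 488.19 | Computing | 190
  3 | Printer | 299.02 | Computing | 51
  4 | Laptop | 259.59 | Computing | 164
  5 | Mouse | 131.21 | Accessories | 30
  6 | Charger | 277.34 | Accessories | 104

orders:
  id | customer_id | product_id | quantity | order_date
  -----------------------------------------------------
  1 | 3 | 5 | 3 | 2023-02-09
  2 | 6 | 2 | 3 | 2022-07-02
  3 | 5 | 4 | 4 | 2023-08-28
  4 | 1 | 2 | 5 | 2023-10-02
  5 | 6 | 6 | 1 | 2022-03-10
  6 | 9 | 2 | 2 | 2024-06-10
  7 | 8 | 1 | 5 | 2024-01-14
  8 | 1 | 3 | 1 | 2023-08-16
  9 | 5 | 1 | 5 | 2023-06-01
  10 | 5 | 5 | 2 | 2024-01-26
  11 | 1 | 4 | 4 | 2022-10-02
SELECT COUNT(*) FROM products

Execution result:
6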